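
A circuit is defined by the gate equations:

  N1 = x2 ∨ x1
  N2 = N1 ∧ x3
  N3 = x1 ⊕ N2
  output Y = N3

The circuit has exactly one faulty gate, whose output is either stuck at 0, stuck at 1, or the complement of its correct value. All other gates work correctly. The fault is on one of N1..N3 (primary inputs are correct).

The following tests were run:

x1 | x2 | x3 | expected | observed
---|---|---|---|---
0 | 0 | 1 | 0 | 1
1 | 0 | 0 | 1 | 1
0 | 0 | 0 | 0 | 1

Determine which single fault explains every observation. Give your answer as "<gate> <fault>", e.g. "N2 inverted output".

N3 stuck-at-1

Fault-free values for test 1 (x1=0, x2=0, x3=1): N1=0, N2=0, N3=0, giving Y=0. Observed 1.
Test 1: faults giving observed 1 are {N1 stuck-at-1, N1 inverted output, N2 stuck-at-1, N2 inverted output, N3 stuck-at-1, N3 inverted output}.
Test 2 (x1=1, x2=0, x3=0): fault-free N1=1, N2=0, N3=1 → 1; observed 1. Eliminates N2 stuck-at-1, N2 inverted output, N3 inverted output.
Test 3 (x1=0, x2=0, x3=0): fault-free N1=0, N2=0, N3=0 → 0; observed 1. Eliminates N1 stuck-at-1, N1 inverted output.
Only N3 stuck-at-1 is consistent with every test.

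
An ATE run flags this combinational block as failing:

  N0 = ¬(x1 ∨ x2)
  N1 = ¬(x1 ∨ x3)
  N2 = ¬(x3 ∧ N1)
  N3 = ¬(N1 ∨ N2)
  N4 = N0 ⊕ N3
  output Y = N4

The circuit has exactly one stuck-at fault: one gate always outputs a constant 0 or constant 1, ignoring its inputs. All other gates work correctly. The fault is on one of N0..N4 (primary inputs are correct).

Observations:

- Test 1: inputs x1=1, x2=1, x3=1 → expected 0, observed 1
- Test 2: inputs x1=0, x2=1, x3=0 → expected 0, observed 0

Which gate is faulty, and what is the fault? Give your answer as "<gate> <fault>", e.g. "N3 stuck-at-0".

Fault-free values for test 1 (x1=1, x2=1, x3=1): N0=0, N1=0, N2=1, N3=0, N4=0, giving Y=0. Observed 1.
Test 1: faults giving observed 1 are {N0 stuck-at-1, N2 stuck-at-0, N3 stuck-at-1, N4 stuck-at-1}.
Test 2 (x1=0, x2=1, x3=0): fault-free N0=0, N1=1, N2=1, N3=0, N4=0 → 0; observed 0. Eliminates N0 stuck-at-1, N3 stuck-at-1, N4 stuck-at-1.
Only N2 stuck-at-0 is consistent with every test.

N2 stuck-at-0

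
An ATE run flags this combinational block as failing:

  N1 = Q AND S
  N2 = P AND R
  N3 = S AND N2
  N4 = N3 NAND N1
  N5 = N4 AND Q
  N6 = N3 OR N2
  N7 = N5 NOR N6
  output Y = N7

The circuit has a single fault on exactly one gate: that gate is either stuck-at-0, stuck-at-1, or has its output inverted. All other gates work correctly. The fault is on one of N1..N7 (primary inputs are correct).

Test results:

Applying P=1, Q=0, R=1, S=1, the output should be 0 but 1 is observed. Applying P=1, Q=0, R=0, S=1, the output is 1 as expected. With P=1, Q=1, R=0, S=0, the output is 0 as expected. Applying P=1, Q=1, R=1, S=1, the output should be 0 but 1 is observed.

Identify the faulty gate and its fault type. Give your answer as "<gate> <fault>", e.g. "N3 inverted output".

Fault-free values for test 1 (P=1, Q=0, R=1, S=1): N1=0, N2=1, N3=1, N4=1, N5=0, N6=1, N7=0, giving Y=0. Observed 1.
Test 1: faults giving observed 1 are {N2 stuck-at-0, N2 inverted output, N6 stuck-at-0, N6 inverted output, N7 stuck-at-1, N7 inverted output}.
Test 2 (P=1, Q=0, R=0, S=1): fault-free N1=0, N2=0, N3=0, N4=1, N5=0, N6=0, N7=1 → 1; observed 1. Eliminates N2 inverted output, N6 inverted output, N7 inverted output.
Test 3 (P=1, Q=1, R=0, S=0): fault-free N1=0, N2=0, N3=0, N4=1, N5=1, N6=0, N7=0 → 0; observed 0. Eliminates N7 stuck-at-1.
Test 4 (P=1, Q=1, R=1, S=1): fault-free N1=1, N2=1, N3=1, N4=0, N5=0, N6=1, N7=0 → 0; observed 1. Eliminates N2 stuck-at-0.
Only N6 stuck-at-0 is consistent with every test.

N6 stuck-at-0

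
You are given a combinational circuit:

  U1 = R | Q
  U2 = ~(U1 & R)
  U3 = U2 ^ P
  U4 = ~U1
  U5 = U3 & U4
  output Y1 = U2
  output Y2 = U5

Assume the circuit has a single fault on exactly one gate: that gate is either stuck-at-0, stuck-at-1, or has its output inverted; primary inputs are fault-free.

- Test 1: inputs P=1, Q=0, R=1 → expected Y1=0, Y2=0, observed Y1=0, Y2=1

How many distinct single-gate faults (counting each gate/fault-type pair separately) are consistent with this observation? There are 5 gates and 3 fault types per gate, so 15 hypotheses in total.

Fault-free: U1=1, U2=0, U3=1, U4=0, U5=0 → Y1=0, Y2=0. Observed Y1=0, Y2=1.
  U1: none of the 3 fault types match ✗
  U2: none of the 3 fault types match ✗
  U3: none of the 3 fault types match ✗
  U4: stuck-at-1, inverted output ✓; others ✗
  U5: stuck-at-1, inverted output ✓; others ✗
Consistent faults: {U4 stuck-at-1, U4 inverted output, U5 stuck-at-1, U5 inverted output} — 4 in all.

4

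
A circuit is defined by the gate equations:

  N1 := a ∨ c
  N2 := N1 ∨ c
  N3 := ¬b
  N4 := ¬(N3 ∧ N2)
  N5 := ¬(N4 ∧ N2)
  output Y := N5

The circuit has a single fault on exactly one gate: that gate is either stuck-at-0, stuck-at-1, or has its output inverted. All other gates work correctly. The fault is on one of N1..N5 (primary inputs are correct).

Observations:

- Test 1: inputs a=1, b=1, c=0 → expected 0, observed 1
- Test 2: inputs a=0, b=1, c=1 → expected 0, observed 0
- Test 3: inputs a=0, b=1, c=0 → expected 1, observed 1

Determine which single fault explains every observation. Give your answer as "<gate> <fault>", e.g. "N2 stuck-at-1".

Fault-free values for test 1 (a=1, b=1, c=0): N1=1, N2=1, N3=0, N4=1, N5=0, giving Y=0. Observed 1.
Test 1: faults giving observed 1 are {N1 stuck-at-0, N1 inverted output, N2 stuck-at-0, N2 inverted output, N3 stuck-at-1, N3 inverted output, N4 stuck-at-0, N4 inverted output, N5 stuck-at-1, N5 inverted output}.
Test 2 (a=0, b=1, c=1): fault-free N1=1, N2=1, N3=0, N4=1, N5=0 → 0; observed 0. Eliminates N2 stuck-at-0, N2 inverted output, N3 stuck-at-1, N3 inverted output, N4 stuck-at-0, N4 inverted output, N5 stuck-at-1, N5 inverted output.
Test 3 (a=0, b=1, c=0): fault-free N1=0, N2=0, N3=0, N4=1, N5=1 → 1; observed 1. Eliminates N1 inverted output.
Only N1 stuck-at-0 is consistent with every test.

N1 stuck-at-0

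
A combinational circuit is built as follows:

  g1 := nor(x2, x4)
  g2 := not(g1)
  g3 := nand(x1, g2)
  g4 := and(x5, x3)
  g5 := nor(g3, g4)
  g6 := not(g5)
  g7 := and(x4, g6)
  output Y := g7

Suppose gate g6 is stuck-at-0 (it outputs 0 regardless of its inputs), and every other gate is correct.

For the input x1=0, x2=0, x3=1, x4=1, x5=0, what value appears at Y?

0

Propagate with g6 forced: g1=0, g2=1, g3=1, g4=0, g5=0, g6=0 [stuck-at-0], g7=0.
So Y = 0. (Without the fault it would be 1.)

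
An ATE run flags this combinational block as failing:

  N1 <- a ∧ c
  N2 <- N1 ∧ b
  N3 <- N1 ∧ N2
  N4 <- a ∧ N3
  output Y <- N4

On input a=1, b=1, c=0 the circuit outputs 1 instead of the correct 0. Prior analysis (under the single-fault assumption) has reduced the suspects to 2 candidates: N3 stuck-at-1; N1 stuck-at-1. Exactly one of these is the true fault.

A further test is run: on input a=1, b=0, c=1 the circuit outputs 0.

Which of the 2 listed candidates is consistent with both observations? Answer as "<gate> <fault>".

Evaluate each candidate on input a=1, b=0, c=1:
  N3 stuck-at-1: N1=1, N2=0, N3=1 [stuck-at-1], N4=1 → 1 — eliminated
  N1 stuck-at-1: N1=1 [stuck-at-1], N2=0, N3=0, N4=0 → 0 — matches
Only N1 stuck-at-1 reproduces the observed 0.

N1 stuck-at-1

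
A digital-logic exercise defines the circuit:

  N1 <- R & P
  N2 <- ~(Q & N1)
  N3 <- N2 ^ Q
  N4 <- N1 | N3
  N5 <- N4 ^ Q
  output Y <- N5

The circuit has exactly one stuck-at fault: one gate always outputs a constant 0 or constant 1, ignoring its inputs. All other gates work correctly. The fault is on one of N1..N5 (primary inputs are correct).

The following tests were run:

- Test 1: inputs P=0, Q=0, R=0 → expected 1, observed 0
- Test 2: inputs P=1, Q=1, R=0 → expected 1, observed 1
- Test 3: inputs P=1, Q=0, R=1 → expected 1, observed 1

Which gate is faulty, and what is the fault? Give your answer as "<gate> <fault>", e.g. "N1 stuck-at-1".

Fault-free values for test 1 (P=0, Q=0, R=0): N1=0, N2=1, N3=1, N4=1, N5=1, giving Y=1. Observed 0.
Test 1: faults giving observed 0 are {N2 stuck-at-0, N3 stuck-at-0, N4 stuck-at-0, N5 stuck-at-0}.
Test 2 (P=1, Q=1, R=0): fault-free N1=0, N2=1, N3=0, N4=0, N5=1 → 1; observed 1. Eliminates N2 stuck-at-0, N5 stuck-at-0.
Test 3 (P=1, Q=0, R=1): fault-free N1=1, N2=1, N3=1, N4=1, N5=1 → 1; observed 1. Eliminates N4 stuck-at-0.
Only N3 stuck-at-0 is consistent with every test.

N3 stuck-at-0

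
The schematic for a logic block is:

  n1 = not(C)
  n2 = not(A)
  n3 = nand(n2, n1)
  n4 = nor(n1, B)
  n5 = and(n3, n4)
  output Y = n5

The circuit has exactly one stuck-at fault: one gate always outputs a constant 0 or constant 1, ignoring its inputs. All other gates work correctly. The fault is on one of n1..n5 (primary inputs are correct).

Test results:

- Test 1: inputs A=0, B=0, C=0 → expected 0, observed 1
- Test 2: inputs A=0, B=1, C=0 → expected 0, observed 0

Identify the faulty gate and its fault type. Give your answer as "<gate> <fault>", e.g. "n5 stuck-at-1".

Fault-free values for test 1 (A=0, B=0, C=0): n1=1, n2=1, n3=0, n4=0, n5=0, giving Y=0. Observed 1.
Test 1: faults giving observed 1 are {n1 stuck-at-0, n5 stuck-at-1}.
Test 2 (A=0, B=1, C=0): fault-free n1=1, n2=1, n3=0, n4=0, n5=0 → 0; observed 0. Eliminates n5 stuck-at-1.
Only n1 stuck-at-0 is consistent with every test.

n1 stuck-at-0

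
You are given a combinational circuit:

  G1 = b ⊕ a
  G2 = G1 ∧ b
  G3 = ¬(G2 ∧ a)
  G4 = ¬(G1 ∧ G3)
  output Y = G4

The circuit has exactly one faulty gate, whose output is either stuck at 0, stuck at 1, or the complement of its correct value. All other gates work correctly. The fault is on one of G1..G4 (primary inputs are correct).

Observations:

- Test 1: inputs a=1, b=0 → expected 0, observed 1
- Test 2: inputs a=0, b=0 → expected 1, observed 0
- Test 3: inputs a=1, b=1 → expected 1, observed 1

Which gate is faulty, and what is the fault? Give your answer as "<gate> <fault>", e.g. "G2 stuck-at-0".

G1 inverted output

Fault-free values for test 1 (a=1, b=0): G1=1, G2=0, G3=1, G4=0, giving Y=0. Observed 1.
Test 1: faults giving observed 1 are {G1 stuck-at-0, G1 inverted output, G2 stuck-at-1, G2 inverted output, G3 stuck-at-0, G3 inverted output, G4 stuck-at-1, G4 inverted output}.
Test 2 (a=0, b=0): fault-free G1=0, G2=0, G3=1, G4=1 → 1; observed 0. Eliminates G1 stuck-at-0, G2 stuck-at-1, G2 inverted output, G3 stuck-at-0, G3 inverted output, G4 stuck-at-1.
Test 3 (a=1, b=1): fault-free G1=0, G2=0, G3=1, G4=1 → 1; observed 1. Eliminates G4 inverted output.
Only G1 inverted output is consistent with every test.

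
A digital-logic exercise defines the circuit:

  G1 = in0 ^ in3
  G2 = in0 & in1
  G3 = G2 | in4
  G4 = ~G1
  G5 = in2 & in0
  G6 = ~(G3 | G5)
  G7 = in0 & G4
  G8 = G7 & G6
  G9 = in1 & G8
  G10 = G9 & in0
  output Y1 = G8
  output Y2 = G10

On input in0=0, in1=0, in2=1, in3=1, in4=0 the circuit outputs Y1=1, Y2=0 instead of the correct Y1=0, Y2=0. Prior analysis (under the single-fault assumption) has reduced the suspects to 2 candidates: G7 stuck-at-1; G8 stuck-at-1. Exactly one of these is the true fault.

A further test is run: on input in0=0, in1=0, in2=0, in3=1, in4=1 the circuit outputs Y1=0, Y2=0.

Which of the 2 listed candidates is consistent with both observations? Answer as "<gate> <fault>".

Evaluate each candidate on input in0=0, in1=0, in2=0, in3=1, in4=1:
  G7 stuck-at-1: G1=1, G2=0, G3=1, G4=0, G5=0, G6=0, G7=1 [stuck-at-1], G8=0, G9=0, G10=0 → Y1=0, Y2=0 — matches
  G8 stuck-at-1: G1=1, G2=0, G3=1, G4=0, G5=0, G6=0, G7=0, G8=1 [stuck-at-1], G9=0, G10=0 → Y1=1, Y2=0 — eliminated
Only G7 stuck-at-1 reproduces the observed Y1=0, Y2=0.

G7 stuck-at-1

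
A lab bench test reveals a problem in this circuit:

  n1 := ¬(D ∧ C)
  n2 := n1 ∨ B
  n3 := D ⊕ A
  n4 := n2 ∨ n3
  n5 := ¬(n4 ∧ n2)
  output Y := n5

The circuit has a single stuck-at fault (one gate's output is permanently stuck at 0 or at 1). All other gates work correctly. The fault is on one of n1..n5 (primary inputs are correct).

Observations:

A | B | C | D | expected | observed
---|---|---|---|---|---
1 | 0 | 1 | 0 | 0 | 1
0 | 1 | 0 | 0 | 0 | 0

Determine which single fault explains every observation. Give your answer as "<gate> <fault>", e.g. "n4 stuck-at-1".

n1 stuck-at-0

Fault-free values for test 1 (A=1, B=0, C=1, D=0): n1=1, n2=1, n3=1, n4=1, n5=0, giving Y=0. Observed 1.
Test 1: faults giving observed 1 are {n1 stuck-at-0, n2 stuck-at-0, n4 stuck-at-0, n5 stuck-at-1}.
Test 2 (A=0, B=1, C=0, D=0): fault-free n1=1, n2=1, n3=0, n4=1, n5=0 → 0; observed 0. Eliminates n2 stuck-at-0, n4 stuck-at-0, n5 stuck-at-1.
Only n1 stuck-at-0 is consistent with every test.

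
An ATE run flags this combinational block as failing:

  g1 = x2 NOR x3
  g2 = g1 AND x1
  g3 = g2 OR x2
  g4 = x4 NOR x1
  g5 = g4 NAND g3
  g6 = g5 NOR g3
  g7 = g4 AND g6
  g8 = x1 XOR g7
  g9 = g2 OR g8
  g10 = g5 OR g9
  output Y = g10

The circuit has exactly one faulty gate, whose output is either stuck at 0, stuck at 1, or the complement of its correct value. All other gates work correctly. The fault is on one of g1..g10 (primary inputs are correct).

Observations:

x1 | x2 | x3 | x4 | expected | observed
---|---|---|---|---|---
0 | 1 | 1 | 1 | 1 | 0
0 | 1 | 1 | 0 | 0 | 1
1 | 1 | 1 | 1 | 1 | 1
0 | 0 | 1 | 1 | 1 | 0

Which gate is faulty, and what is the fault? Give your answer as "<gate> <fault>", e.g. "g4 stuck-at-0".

Fault-free values for test 1 (x1=0, x2=1, x3=1, x4=1): g1=0, g2=0, g3=1, g4=0, g5=1, g6=0, g7=0, g8=0, g9=0, g10=1, giving Y=1. Observed 0.
Test 1: faults giving observed 0 are {g4 stuck-at-1, g4 inverted output, g5 stuck-at-0, g5 inverted output, g10 stuck-at-0, g10 inverted output}.
Test 2 (x1=0, x2=1, x3=1, x4=0): fault-free g1=0, g2=0, g3=1, g4=1, g5=0, g6=0, g7=0, g8=0, g9=0, g10=0 → 0; observed 1. Eliminates g4 stuck-at-1, g5 stuck-at-0, g10 stuck-at-0.
Test 3 (x1=1, x2=1, x3=1, x4=1): fault-free g1=0, g2=0, g3=1, g4=0, g5=1, g6=0, g7=0, g8=1, g9=1, g10=1 → 1; observed 1. Eliminates g10 inverted output.
Test 4 (x1=0, x2=0, x3=1, x4=1): fault-free g1=0, g2=0, g3=0, g4=0, g5=1, g6=0, g7=0, g8=0, g9=0, g10=1 → 1; observed 0. Eliminates g4 inverted output.
Only g5 inverted output is consistent with every test.

g5 inverted output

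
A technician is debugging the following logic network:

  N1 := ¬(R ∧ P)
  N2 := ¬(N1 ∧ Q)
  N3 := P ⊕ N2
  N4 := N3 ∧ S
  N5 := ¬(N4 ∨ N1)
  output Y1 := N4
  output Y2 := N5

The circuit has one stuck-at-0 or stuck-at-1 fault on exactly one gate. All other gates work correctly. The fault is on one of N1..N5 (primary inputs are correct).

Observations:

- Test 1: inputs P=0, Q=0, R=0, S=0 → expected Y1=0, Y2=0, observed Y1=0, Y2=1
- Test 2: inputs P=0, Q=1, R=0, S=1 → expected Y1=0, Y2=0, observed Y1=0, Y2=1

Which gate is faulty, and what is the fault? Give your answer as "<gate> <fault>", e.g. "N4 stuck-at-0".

Fault-free values for test 1 (P=0, Q=0, R=0, S=0): N1=1, N2=1, N3=1, N4=0, N5=0, giving Y1=0, Y2=0. Observed Y1=0, Y2=1.
Test 1: faults giving observed Y1=0, Y2=1 are {N1 stuck-at-0, N5 stuck-at-1}.
Test 2 (P=0, Q=1, R=0, S=1): fault-free N1=1, N2=0, N3=0, N4=0, N5=0 → Y1=0, Y2=0; observed Y1=0, Y2=1. Eliminates N1 stuck-at-0.
Only N5 stuck-at-1 is consistent with every test.

N5 stuck-at-1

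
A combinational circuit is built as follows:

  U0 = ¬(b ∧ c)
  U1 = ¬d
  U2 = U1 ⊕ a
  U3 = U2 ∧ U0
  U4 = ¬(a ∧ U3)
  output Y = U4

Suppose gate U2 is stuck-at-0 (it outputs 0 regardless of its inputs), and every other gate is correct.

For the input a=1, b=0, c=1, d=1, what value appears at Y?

1

Propagate with U2 forced: U0=1, U1=0, U2=0 [stuck-at-0], U3=0, U4=1.
So Y = 1. (Without the fault it would be 0.)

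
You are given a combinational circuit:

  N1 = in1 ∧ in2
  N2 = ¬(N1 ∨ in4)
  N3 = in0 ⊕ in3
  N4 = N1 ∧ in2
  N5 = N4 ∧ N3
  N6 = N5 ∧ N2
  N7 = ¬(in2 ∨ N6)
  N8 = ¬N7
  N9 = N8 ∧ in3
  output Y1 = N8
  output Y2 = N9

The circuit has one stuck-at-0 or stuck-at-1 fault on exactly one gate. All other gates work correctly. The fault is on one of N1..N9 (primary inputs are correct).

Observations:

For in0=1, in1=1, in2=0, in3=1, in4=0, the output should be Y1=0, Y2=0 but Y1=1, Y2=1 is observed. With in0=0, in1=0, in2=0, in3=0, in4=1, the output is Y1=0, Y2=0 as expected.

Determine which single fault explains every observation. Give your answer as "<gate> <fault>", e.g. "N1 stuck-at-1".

N5 stuck-at-1

Fault-free values for test 1 (in0=1, in1=1, in2=0, in3=1, in4=0): N1=0, N2=1, N3=0, N4=0, N5=0, N6=0, N7=1, N8=0, N9=0, giving Y1=0, Y2=0. Observed Y1=1, Y2=1.
Test 1: faults giving observed Y1=1, Y2=1 are {N5 stuck-at-1, N6 stuck-at-1, N7 stuck-at-0, N8 stuck-at-1}.
Test 2 (in0=0, in1=0, in2=0, in3=0, in4=1): fault-free N1=0, N2=0, N3=0, N4=0, N5=0, N6=0, N7=1, N8=0, N9=0 → Y1=0, Y2=0; observed Y1=0, Y2=0. Eliminates N6 stuck-at-1, N7 stuck-at-0, N8 stuck-at-1.
Only N5 stuck-at-1 is consistent with every test.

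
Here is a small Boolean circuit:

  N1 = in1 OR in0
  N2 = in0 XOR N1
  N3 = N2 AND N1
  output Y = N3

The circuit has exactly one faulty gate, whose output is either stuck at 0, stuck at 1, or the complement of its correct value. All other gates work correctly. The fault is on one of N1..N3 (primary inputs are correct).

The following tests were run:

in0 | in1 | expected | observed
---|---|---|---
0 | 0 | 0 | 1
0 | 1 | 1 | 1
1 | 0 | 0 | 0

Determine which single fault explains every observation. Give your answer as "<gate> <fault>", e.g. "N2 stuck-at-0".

N1 stuck-at-1

Fault-free values for test 1 (in0=0, in1=0): N1=0, N2=0, N3=0, giving Y=0. Observed 1.
Test 1: faults giving observed 1 are {N1 stuck-at-1, N1 inverted output, N3 stuck-at-1, N3 inverted output}.
Test 2 (in0=0, in1=1): fault-free N1=1, N2=1, N3=1 → 1; observed 1. Eliminates N1 inverted output, N3 inverted output.
Test 3 (in0=1, in1=0): fault-free N1=1, N2=0, N3=0 → 0; observed 0. Eliminates N3 stuck-at-1.
Only N1 stuck-at-1 is consistent with every test.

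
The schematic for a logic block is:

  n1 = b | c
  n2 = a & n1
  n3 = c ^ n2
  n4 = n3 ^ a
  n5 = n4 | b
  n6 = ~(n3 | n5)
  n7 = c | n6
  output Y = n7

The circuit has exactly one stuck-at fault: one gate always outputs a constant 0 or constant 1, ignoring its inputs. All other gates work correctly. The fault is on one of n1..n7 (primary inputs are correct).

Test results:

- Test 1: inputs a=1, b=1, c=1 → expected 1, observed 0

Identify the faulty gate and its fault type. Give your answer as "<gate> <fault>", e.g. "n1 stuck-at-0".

Fault-free values for test 1 (a=1, b=1, c=1): n1=1, n2=1, n3=0, n4=1, n5=1, n6=0, n7=1, giving Y=1. Observed 0.
Test 1: faults giving observed 0 are {n7 stuck-at-0}.
Only n7 stuck-at-0 is consistent with every test.

n7 stuck-at-0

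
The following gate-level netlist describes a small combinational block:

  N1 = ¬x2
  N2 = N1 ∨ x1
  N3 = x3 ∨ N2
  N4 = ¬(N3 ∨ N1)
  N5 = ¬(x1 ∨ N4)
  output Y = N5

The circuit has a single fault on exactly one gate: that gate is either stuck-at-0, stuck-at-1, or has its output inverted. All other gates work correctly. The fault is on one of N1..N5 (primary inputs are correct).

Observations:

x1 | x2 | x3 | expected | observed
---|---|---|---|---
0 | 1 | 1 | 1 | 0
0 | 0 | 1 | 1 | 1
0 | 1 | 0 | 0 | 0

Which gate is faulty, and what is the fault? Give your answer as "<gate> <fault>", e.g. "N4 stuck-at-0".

N3 stuck-at-0

Fault-free values for test 1 (x1=0, x2=1, x3=1): N1=0, N2=0, N3=1, N4=0, N5=1, giving Y=1. Observed 0.
Test 1: faults giving observed 0 are {N3 stuck-at-0, N3 inverted output, N4 stuck-at-1, N4 inverted output, N5 stuck-at-0, N5 inverted output}.
Test 2 (x1=0, x2=0, x3=1): fault-free N1=1, N2=1, N3=1, N4=0, N5=1 → 1; observed 1. Eliminates N4 stuck-at-1, N4 inverted output, N5 stuck-at-0, N5 inverted output.
Test 3 (x1=0, x2=1, x3=0): fault-free N1=0, N2=0, N3=0, N4=1, N5=0 → 0; observed 0. Eliminates N3 inverted output.
Only N3 stuck-at-0 is consistent with every test.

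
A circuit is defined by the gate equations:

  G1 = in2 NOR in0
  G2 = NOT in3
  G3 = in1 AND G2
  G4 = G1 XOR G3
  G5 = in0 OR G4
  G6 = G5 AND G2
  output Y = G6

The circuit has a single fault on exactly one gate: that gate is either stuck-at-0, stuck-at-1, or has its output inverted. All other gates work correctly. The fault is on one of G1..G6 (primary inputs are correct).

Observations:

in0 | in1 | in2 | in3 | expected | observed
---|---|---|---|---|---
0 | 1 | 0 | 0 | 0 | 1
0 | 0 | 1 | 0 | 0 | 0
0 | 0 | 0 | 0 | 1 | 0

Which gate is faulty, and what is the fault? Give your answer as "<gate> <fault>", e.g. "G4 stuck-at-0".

G1 stuck-at-0

Fault-free values for test 1 (in0=0, in1=1, in2=0, in3=0): G1=1, G2=1, G3=1, G4=0, G5=0, G6=0, giving Y=0. Observed 1.
Test 1: faults giving observed 1 are {G1 stuck-at-0, G1 inverted output, G3 stuck-at-0, G3 inverted output, G4 stuck-at-1, G4 inverted output, G5 stuck-at-1, G5 inverted output, G6 stuck-at-1, G6 inverted output}.
Test 2 (in0=0, in1=0, in2=1, in3=0): fault-free G1=0, G2=1, G3=0, G4=0, G5=0, G6=0 → 0; observed 0. Eliminates G1 inverted output, G3 inverted output, G4 stuck-at-1, G4 inverted output, G5 stuck-at-1, G5 inverted output, G6 stuck-at-1, G6 inverted output.
Test 3 (in0=0, in1=0, in2=0, in3=0): fault-free G1=1, G2=1, G3=0, G4=1, G5=1, G6=1 → 1; observed 0. Eliminates G3 stuck-at-0.
Only G1 stuck-at-0 is consistent with every test.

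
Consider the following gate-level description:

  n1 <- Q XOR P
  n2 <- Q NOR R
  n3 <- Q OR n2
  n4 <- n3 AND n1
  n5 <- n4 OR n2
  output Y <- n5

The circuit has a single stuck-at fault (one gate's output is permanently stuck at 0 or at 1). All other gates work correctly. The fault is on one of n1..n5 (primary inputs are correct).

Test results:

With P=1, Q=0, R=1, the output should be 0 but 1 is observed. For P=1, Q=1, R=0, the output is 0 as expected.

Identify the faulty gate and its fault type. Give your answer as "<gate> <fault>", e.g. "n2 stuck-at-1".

n3 stuck-at-1

Fault-free values for test 1 (P=1, Q=0, R=1): n1=1, n2=0, n3=0, n4=0, n5=0, giving Y=0. Observed 1.
Test 1: faults giving observed 1 are {n2 stuck-at-1, n3 stuck-at-1, n4 stuck-at-1, n5 stuck-at-1}.
Test 2 (P=1, Q=1, R=0): fault-free n1=0, n2=0, n3=1, n4=0, n5=0 → 0; observed 0. Eliminates n2 stuck-at-1, n4 stuck-at-1, n5 stuck-at-1.
Only n3 stuck-at-1 is consistent with every test.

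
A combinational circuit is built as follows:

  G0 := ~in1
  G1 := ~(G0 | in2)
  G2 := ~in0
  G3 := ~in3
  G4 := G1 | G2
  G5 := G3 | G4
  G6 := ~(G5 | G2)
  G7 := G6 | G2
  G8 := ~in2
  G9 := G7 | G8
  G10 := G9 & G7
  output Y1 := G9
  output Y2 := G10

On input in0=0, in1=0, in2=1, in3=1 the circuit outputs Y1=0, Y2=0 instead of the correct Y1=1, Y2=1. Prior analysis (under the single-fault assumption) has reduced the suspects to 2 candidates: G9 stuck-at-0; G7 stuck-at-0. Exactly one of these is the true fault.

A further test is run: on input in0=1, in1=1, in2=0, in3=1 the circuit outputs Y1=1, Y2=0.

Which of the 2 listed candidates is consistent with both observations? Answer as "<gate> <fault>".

G7 stuck-at-0

Evaluate each candidate on input in0=1, in1=1, in2=0, in3=1:
  G9 stuck-at-0: G0=0, G1=1, G2=0, G3=0, G4=1, G5=1, G6=0, G7=0, G8=1, G9=0 [stuck-at-0], G10=0 → Y1=0, Y2=0 — eliminated
  G7 stuck-at-0: G0=0, G1=1, G2=0, G3=0, G4=1, G5=1, G6=0, G7=0 [stuck-at-0], G8=1, G9=1, G10=0 → Y1=1, Y2=0 — matches
Only G7 stuck-at-0 reproduces the observed Y1=1, Y2=0.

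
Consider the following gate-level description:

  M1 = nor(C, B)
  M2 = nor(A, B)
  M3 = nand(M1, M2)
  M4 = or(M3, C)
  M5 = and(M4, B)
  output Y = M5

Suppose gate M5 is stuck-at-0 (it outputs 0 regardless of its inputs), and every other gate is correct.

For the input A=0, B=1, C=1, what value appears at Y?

0

Propagate with M5 forced: M1=0, M2=0, M3=1, M4=1, M5=0 [stuck-at-0].
So Y = 0. (Without the fault it would be 1.)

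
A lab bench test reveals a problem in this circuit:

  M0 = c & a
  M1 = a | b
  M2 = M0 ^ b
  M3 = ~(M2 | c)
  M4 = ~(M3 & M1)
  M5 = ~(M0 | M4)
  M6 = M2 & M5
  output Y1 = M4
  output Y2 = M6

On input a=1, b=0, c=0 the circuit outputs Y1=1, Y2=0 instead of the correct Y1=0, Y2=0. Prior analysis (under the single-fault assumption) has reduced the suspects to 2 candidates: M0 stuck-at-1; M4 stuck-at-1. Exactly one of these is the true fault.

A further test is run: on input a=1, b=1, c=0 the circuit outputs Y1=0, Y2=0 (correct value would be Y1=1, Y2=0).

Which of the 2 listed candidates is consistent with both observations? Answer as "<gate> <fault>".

Evaluate each candidate on input a=1, b=1, c=0:
  M0 stuck-at-1: M0=1 [stuck-at-1], M1=1, M2=0, M3=1, M4=0, M5=0, M6=0 → Y1=0, Y2=0 — matches
  M4 stuck-at-1: M0=0, M1=1, M2=1, M3=0, M4=1 [stuck-at-1], M5=0, M6=0 → Y1=1, Y2=0 — eliminated
Only M0 stuck-at-1 reproduces the observed Y1=0, Y2=0.

M0 stuck-at-1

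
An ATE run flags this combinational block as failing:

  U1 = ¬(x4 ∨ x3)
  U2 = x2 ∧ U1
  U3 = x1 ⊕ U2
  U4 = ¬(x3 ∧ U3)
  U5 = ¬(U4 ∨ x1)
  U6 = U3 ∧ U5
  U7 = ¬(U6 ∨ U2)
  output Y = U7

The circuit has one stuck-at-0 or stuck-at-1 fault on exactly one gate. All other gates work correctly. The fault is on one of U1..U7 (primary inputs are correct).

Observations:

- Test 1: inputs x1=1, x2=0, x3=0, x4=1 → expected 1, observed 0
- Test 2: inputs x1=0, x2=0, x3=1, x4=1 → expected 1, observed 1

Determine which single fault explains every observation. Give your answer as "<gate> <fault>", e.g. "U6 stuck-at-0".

U5 stuck-at-1

Fault-free values for test 1 (x1=1, x2=0, x3=0, x4=1): U1=0, U2=0, U3=1, U4=1, U5=0, U6=0, U7=1, giving Y=1. Observed 0.
Test 1: faults giving observed 0 are {U2 stuck-at-1, U5 stuck-at-1, U6 stuck-at-1, U7 stuck-at-0}.
Test 2 (x1=0, x2=0, x3=1, x4=1): fault-free U1=0, U2=0, U3=0, U4=1, U5=0, U6=0, U7=1 → 1; observed 1. Eliminates U2 stuck-at-1, U6 stuck-at-1, U7 stuck-at-0.
Only U5 stuck-at-1 is consistent with every test.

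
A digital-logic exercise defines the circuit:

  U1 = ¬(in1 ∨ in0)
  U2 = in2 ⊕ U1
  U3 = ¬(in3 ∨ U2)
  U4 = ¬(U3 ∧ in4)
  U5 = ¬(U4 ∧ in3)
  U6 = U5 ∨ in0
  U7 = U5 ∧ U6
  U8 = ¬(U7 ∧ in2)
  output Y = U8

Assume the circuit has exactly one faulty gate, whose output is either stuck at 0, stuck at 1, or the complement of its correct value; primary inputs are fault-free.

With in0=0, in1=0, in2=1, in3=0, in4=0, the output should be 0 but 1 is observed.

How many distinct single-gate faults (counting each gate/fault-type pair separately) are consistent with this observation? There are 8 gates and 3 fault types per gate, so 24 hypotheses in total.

8

Fault-free: U1=1, U2=0, U3=1, U4=1, U5=1, U6=1, U7=1, U8=0 → 0. Observed 1.
  U1: none of the 3 fault types match ✗
  U2: none of the 3 fault types match ✗
  U3: none of the 3 fault types match ✗
  U4: none of the 3 fault types match ✗
  U5: stuck-at-0, inverted output ✓; others ✗
  U6: stuck-at-0, inverted output ✓; others ✗
  U7: stuck-at-0, inverted output ✓; others ✗
  U8: stuck-at-1, inverted output ✓; others ✗
Consistent faults: {U5 stuck-at-0, U5 inverted output, U6 stuck-at-0, U6 inverted output, U7 stuck-at-0, U7 inverted output, U8 stuck-at-1, U8 inverted output} — 8 in all.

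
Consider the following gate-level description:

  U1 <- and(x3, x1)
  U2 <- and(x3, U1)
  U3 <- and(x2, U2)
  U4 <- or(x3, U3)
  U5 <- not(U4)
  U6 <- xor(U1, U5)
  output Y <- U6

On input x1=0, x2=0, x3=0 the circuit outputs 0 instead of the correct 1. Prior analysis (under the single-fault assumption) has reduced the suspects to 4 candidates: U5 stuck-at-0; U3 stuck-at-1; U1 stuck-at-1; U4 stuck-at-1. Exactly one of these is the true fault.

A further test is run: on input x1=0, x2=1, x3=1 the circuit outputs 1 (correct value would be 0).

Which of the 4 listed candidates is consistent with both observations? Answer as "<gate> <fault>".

Evaluate each candidate on input x1=0, x2=1, x3=1:
  U5 stuck-at-0: U1=0, U2=0, U3=0, U4=1, U5=0 [stuck-at-0], U6=0 → 0 — eliminated
  U3 stuck-at-1: U1=0, U2=0, U3=1 [stuck-at-1], U4=1, U5=0, U6=0 → 0 — eliminated
  U1 stuck-at-1: U1=1 [stuck-at-1], U2=1, U3=1, U4=1, U5=0, U6=1 → 1 — matches
  U4 stuck-at-1: U1=0, U2=0, U3=0, U4=1 [stuck-at-1], U5=0, U6=0 → 0 — eliminated
Only U1 stuck-at-1 reproduces the observed 1.

U1 stuck-at-1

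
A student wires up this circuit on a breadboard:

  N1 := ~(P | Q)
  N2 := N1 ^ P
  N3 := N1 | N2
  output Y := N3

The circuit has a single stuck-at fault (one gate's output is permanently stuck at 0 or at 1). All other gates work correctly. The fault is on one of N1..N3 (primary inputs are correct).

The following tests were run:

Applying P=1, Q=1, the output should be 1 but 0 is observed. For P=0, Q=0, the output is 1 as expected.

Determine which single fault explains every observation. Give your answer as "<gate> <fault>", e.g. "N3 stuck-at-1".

N2 stuck-at-0

Fault-free values for test 1 (P=1, Q=1): N1=0, N2=1, N3=1, giving Y=1. Observed 0.
Test 1: faults giving observed 0 are {N2 stuck-at-0, N3 stuck-at-0}.
Test 2 (P=0, Q=0): fault-free N1=1, N2=1, N3=1 → 1; observed 1. Eliminates N3 stuck-at-0.
Only N2 stuck-at-0 is consistent with every test.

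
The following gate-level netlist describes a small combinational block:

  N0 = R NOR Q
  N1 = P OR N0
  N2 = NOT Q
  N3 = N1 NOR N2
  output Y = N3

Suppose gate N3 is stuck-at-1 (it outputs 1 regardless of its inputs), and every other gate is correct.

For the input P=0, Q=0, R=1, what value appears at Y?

1

Propagate with N3 forced: N0=0, N1=0, N2=1, N3=1 [stuck-at-1].
So Y = 1. (Without the fault it would be 0.)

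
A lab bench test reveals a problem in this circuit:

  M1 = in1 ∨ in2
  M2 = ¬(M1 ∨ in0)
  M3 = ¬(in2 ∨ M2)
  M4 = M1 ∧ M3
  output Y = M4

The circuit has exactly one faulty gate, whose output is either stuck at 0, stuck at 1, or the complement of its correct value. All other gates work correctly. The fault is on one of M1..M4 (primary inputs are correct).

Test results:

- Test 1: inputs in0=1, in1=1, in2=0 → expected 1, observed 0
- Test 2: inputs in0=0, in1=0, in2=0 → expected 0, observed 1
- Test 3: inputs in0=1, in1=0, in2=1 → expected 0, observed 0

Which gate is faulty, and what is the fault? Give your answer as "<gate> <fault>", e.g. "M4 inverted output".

Fault-free values for test 1 (in0=1, in1=1, in2=0): M1=1, M2=0, M3=1, M4=1, giving Y=1. Observed 0.
Test 1: faults giving observed 0 are {M1 stuck-at-0, M1 inverted output, M2 stuck-at-1, M2 inverted output, M3 stuck-at-0, M3 inverted output, M4 stuck-at-0, M4 inverted output}.
Test 2 (in0=0, in1=0, in2=0): fault-free M1=0, M2=1, M3=0, M4=0 → 0; observed 1. Eliminates M1 stuck-at-0, M2 stuck-at-1, M2 inverted output, M3 stuck-at-0, M3 inverted output, M4 stuck-at-0.
Test 3 (in0=1, in1=0, in2=1): fault-free M1=1, M2=0, M3=0, M4=0 → 0; observed 0. Eliminates M4 inverted output.
Only M1 inverted output is consistent with every test.

M1 inverted output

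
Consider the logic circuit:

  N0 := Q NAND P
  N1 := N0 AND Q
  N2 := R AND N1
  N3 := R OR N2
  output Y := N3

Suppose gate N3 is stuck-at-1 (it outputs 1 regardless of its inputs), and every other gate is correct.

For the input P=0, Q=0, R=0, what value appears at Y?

Propagate with N3 forced: N0=1, N1=0, N2=0, N3=1 [stuck-at-1].
So Y = 1. (Without the fault it would be 0.)

1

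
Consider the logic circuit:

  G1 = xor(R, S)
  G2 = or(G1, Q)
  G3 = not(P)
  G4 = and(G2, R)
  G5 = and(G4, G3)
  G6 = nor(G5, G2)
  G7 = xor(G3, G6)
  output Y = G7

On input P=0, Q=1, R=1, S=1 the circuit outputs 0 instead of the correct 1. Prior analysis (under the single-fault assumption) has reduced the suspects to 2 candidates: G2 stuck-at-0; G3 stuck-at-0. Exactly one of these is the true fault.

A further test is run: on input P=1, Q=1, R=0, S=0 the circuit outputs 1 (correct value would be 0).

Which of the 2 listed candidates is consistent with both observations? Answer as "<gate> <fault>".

G2 stuck-at-0

Evaluate each candidate on input P=1, Q=1, R=0, S=0:
  G2 stuck-at-0: G1=0, G2=0 [stuck-at-0], G3=0, G4=0, G5=0, G6=1, G7=1 → 1 — matches
  G3 stuck-at-0: G1=0, G2=1, G3=0 [stuck-at-0], G4=0, G5=0, G6=0, G7=0 → 0 — eliminated
Only G2 stuck-at-0 reproduces the observed 1.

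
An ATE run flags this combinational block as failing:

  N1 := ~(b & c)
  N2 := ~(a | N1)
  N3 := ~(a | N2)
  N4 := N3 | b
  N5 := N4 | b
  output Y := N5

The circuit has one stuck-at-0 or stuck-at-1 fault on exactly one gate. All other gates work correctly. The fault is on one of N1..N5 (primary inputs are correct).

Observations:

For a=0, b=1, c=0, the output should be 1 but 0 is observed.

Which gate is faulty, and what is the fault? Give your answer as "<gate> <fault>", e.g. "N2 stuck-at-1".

Fault-free values for test 1 (a=0, b=1, c=0): N1=1, N2=0, N3=1, N4=1, N5=1, giving Y=1. Observed 0.
Test 1: faults giving observed 0 are {N5 stuck-at-0}.
Only N5 stuck-at-0 is consistent with every test.

N5 stuck-at-0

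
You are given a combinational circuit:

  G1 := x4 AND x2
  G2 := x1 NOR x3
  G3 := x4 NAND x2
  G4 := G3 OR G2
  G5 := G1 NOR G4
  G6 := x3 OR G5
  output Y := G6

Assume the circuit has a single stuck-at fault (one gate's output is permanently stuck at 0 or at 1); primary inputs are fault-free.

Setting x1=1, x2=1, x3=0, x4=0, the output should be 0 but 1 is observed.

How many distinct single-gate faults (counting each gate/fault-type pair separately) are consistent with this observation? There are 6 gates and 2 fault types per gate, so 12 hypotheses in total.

4

Fault-free: G1=0, G2=0, G3=1, G4=1, G5=0, G6=0 → 0. Observed 1.
  G1 stuck-at-0: output 0 ✗
  G1 stuck-at-1: output 0 ✗
  G2 stuck-at-0: output 0 ✗
  G2 stuck-at-1: output 0 ✗
  G3 stuck-at-0: output 1 ✓
  G3 stuck-at-1: output 0 ✗
  G4 stuck-at-0: output 1 ✓
  G4 stuck-at-1: output 0 ✗
  G5 stuck-at-0: output 0 ✗
  G5 stuck-at-1: output 1 ✓
  G6 stuck-at-0: output 0 ✗
  G6 stuck-at-1: output 1 ✓
Consistent faults: {G3 stuck-at-0, G4 stuck-at-0, G5 stuck-at-1, G6 stuck-at-1} — 4 in all.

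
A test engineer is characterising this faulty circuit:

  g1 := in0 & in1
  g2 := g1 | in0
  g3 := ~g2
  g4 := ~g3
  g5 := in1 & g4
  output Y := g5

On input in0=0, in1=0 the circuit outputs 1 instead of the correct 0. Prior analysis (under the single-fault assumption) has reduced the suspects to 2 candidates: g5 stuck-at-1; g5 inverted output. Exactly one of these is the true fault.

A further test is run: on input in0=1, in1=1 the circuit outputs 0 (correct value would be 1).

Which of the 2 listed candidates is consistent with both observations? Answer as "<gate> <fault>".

Evaluate each candidate on input in0=1, in1=1:
  g5 stuck-at-1: g1=1, g2=1, g3=0, g4=1, g5=1 [stuck-at-1] → 1 — eliminated
  g5 inverted output: g1=1, g2=1, g3=0, g4=1, g5=0 [inverted output] → 0 — matches
Only g5 inverted output reproduces the observed 0.

g5 inverted output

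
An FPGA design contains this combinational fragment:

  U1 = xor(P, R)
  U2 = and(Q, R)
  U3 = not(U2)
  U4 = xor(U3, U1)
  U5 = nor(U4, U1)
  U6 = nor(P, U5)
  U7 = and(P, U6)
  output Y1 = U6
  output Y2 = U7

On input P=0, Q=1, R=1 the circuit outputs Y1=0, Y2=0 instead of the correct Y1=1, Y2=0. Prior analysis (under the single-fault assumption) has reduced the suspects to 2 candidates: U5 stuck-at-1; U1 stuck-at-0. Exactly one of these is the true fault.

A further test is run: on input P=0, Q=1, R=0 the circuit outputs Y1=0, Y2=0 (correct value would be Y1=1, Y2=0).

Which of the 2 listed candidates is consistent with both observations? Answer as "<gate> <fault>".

Evaluate each candidate on input P=0, Q=1, R=0:
  U5 stuck-at-1: U1=0, U2=0, U3=1, U4=1, U5=1 [stuck-at-1], U6=0, U7=0 → Y1=0, Y2=0 — matches
  U1 stuck-at-0: U1=0 [stuck-at-0], U2=0, U3=1, U4=1, U5=0, U6=1, U7=0 → Y1=1, Y2=0 — eliminated
Only U5 stuck-at-1 reproduces the observed Y1=0, Y2=0.

U5 stuck-at-1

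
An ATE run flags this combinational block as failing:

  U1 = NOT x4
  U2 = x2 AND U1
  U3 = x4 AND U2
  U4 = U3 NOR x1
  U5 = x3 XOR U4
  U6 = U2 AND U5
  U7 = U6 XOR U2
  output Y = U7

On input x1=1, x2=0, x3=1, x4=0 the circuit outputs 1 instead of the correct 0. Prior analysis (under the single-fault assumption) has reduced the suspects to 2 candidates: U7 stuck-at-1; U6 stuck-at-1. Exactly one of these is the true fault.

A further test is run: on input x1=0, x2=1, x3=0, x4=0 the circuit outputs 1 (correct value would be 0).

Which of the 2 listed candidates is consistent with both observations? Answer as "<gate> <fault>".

Evaluate each candidate on input x1=0, x2=1, x3=0, x4=0:
  U7 stuck-at-1: U1=1, U2=1, U3=0, U4=1, U5=1, U6=1, U7=1 [stuck-at-1] → 1 — matches
  U6 stuck-at-1: U1=1, U2=1, U3=0, U4=1, U5=1, U6=1 [stuck-at-1], U7=0 → 0 — eliminated
Only U7 stuck-at-1 reproduces the observed 1.

U7 stuck-at-1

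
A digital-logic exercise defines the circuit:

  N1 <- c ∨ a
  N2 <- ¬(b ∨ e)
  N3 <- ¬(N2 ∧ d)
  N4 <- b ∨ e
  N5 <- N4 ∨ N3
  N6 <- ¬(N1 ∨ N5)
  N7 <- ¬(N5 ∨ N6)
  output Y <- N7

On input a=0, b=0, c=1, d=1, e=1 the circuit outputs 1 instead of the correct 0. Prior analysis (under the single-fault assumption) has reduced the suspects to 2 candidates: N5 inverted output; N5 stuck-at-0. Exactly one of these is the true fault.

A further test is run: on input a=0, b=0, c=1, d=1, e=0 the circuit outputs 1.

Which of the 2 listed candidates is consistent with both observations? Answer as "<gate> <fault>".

Evaluate each candidate on input a=0, b=0, c=1, d=1, e=0:
  N5 inverted output: N1=1, N2=1, N3=0, N4=0, N5=1 [inverted output], N6=0, N7=0 → 0 — eliminated
  N5 stuck-at-0: N1=1, N2=1, N3=0, N4=0, N5=0 [stuck-at-0], N6=0, N7=1 → 1 — matches
Only N5 stuck-at-0 reproduces the observed 1.

N5 stuck-at-0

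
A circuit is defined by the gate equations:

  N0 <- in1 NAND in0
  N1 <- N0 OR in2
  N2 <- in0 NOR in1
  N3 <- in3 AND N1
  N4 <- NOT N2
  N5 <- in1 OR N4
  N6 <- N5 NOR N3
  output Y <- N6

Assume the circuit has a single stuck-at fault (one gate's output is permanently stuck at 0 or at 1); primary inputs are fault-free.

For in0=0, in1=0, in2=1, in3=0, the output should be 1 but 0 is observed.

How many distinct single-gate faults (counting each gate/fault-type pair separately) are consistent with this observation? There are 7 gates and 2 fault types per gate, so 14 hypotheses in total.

5

Fault-free: N0=1, N1=1, N2=1, N3=0, N4=0, N5=0, N6=1 → 1. Observed 0.
  N0 stuck-at-0: output 1 ✗
  N0 stuck-at-1: output 1 ✗
  N1 stuck-at-0: output 1 ✗
  N1 stuck-at-1: output 1 ✗
  N2 stuck-at-0: output 0 ✓
  N2 stuck-at-1: output 1 ✗
  N3 stuck-at-0: output 1 ✗
  N3 stuck-at-1: output 0 ✓
  N4 stuck-at-0: output 1 ✗
  N4 stuck-at-1: output 0 ✓
  N5 stuck-at-0: output 1 ✗
  N5 stuck-at-1: output 0 ✓
  N6 stuck-at-0: output 0 ✓
  N6 stuck-at-1: output 1 ✗
Consistent faults: {N2 stuck-at-0, N3 stuck-at-1, N4 stuck-at-1, N5 stuck-at-1, N6 stuck-at-0} — 5 in all.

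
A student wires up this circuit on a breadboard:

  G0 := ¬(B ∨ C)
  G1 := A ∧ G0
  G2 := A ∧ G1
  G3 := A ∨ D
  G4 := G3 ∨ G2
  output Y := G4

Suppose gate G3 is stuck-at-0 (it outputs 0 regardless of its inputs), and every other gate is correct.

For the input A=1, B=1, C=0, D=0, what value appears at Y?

Propagate with G3 forced: G0=0, G1=0, G2=0, G3=0 [stuck-at-0], G4=0.
So Y = 0. (Without the fault it would be 1.)

0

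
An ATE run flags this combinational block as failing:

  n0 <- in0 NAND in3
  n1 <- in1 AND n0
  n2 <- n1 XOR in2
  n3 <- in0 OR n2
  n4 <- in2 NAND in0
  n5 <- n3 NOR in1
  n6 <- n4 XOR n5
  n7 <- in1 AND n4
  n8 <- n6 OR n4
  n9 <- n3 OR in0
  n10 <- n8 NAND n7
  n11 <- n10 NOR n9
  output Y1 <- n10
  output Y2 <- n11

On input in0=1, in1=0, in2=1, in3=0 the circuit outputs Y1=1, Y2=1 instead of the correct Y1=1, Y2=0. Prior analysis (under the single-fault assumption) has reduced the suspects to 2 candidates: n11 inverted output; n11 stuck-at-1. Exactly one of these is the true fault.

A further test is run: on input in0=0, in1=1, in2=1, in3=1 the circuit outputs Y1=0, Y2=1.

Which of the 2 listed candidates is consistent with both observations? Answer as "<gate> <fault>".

n11 stuck-at-1

Evaluate each candidate on input in0=0, in1=1, in2=1, in3=1:
  n11 inverted output: n0=1, n1=1, n2=0, n3=0, n4=1, n5=0, n6=1, n7=1, n8=1, n9=0, n10=0, n11=0 [inverted output] → Y1=0, Y2=0 — eliminated
  n11 stuck-at-1: n0=1, n1=1, n2=0, n3=0, n4=1, n5=0, n6=1, n7=1, n8=1, n9=0, n10=0, n11=1 [stuck-at-1] → Y1=0, Y2=1 — matches
Only n11 stuck-at-1 reproduces the observed Y1=0, Y2=1.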